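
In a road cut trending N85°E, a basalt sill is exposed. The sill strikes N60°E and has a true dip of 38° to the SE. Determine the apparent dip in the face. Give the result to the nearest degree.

The strike is N60°E and the section trends N85°E; the acute angle between them is β = 25°.
tan α = tan 38° × sin 25° = 0.7813 × 0.4226 = 0.3302
α = arctan(0.3302) = 18.27°

18°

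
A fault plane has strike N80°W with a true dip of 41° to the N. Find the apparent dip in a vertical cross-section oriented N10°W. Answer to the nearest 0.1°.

Angle between strike (N80°W) and section (N10°W): β = 70°.
tan(apparent dip) = tan 41° · sin 70° = 0.8169
α = arctan(0.8169) = 39.24°

39.2°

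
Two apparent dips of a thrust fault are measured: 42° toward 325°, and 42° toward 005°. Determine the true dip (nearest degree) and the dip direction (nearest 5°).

true dip 44°, dip direction 345°

The two traces are lines in the plane: v₁ = (sin 325°·cos 42°, cos 325°·cos 42°, −sin 42°), v₂ = (sin 5°·cos 42°, cos 5°·cos 42°, −sin 42°).
n = v₁ × v₂ = (-0.088, 0.329, 0.355) (taken with n_z > 0).
Dip δ = arctan(|n_h|/n_z) = arctan(0.340/0.355) = 43.8°.
Dip direction = atan2(-0.088, 0.329) = 345° (azimuth of n's horizontal projection).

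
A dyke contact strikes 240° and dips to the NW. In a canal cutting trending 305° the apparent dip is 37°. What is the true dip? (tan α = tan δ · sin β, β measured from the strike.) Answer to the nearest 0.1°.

β = acute angle between strike 240° and section 305° = 65°.
tan δ = tan α / sin β = tan 37° / sin 65° = 0.7536 / 0.9063 = 0.8315
δ = arctan(0.8315) = 39.74°

39.7°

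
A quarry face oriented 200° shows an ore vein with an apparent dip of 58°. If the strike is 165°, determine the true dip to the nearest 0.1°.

70.3°

The section is 35° from the strike.
tan(true dip) = tan 58° / sin 35° = 2.7901
true dip = arctan 2.7901 = 70.28°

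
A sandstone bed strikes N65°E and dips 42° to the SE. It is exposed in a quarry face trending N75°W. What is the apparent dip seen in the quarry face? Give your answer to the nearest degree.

30°

Angle between strike (N65°E) and section (N75°W): β = 40°.
tan(apparent dip) = tan 42° · sin 40° = 0.5788
apparent dip = arctan 0.5788 = 30.06°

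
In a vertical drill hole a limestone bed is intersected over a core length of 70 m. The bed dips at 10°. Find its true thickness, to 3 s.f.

68.9 m

True thickness t = h · cos(dip) = 70 × cos 10°
t = 70 × 0.9848 = 68.937 m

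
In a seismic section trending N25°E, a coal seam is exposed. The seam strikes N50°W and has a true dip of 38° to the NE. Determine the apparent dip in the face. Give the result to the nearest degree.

37°

The section lies 75° from the strike.
tan α = tan 38° × sin 75° = 0.7813 × 0.9659 = 0.7547
α = arctan(0.7547) = 37.04°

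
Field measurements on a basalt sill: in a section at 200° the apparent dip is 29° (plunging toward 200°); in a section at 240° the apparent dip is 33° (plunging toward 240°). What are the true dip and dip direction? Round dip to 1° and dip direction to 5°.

true dip 33°, dip direction 230°

Represent each trace as a vector plunging at its apparent dip toward its trend (east-north-up frame): v₁ = (-0.299, -0.822, -0.485), v₂ = (-0.726, -0.419, -0.545).
The plane normal is n = v₁ × v₂ ∝ (-0.244, -0.189, 0.471).
Dip δ = arctan(|n_h|/n_z) = arctan(0.309/0.471) = 33.2°.
The horizontal component of n points toward azimuth atan2(n_x, n_y) = 232°, the dip direction.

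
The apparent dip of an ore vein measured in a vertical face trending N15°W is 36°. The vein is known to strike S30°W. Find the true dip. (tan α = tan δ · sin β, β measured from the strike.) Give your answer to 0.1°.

β = acute angle between strike S30°W and section N15°W = 45°.
tan(true dip) = tan 36° / sin 45° = 1.0275
δ = arctan(1.0275) = 45.78°

45.8°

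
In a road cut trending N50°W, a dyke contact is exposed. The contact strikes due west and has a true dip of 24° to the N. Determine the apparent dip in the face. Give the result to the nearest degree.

16°

The strike is due west and the section trends N50°W; the acute angle between them is β = 40°.
tan(apparent dip) = tan 24° · sin 40° = 0.2862
α = arctan(0.2862) = 15.97°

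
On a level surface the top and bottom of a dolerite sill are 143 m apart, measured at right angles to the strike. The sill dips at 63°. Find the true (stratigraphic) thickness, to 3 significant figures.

True thickness t = w · sin(dip) = 143 × sin 63°
t = 143 × 0.8910 = 127.414 m

127 m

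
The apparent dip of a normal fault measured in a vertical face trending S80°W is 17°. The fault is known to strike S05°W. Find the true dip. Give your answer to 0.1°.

The section is 75° from the strike.
tan(true dip) = tan 17° / sin 75° = 0.3165
true dip = arctan 0.3165 = 17.56°

17.6°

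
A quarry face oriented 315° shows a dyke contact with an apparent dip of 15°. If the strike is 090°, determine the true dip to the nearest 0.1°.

The section is 45° from the strike.
tan δ = tan α / sin β = tan 15° / sin 45° = 0.2679 / 0.7071 = 0.3789
true dip = arctan 0.3789 = 20.75°

20.8°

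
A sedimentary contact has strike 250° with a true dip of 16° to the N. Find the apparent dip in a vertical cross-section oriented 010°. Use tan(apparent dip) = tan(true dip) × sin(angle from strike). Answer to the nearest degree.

14°

The section lies 60° from the strike.
tan α = tan 16° × sin 60° = 0.2867 × 0.8660 = 0.2483
α = arctan(0.2483) = 13.95°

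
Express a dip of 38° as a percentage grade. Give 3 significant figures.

78.1%

grade % = 100 × tan 38° = 100 × 0.7813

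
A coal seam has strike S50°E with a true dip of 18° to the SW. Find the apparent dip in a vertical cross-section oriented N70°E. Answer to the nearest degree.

16°

The section lies 60° from the strike.
tan α = tan 18° × sin 60° = 0.3249 × 0.8660 = 0.2814
α = arctan(0.2814) = 15.72°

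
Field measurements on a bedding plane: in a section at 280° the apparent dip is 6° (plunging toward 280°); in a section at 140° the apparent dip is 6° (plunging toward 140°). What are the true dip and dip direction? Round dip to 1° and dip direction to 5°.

The two traces are lines in the plane: v₁ = (sin 280°·cos 6°, cos 280°·cos 6°, −sin 6°), v₂ = (sin 140°·cos 6°, cos 140°·cos 6°, −sin 6°).
The plane normal is n = v₁ × v₂ ∝ (-0.098, -0.169, 0.636).
True dip = arccos(n_z / |n|) = arccos(0.9559) = 17.1°.
Dip direction = azimuth of (n_x, n_y) = atan2(-0.098, -0.169) = 210°.

true dip 17°, dip direction 210°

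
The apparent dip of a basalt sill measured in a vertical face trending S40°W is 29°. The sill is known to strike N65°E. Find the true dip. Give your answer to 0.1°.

β = acute angle between strike N65°E and section S40°W = 25°.
tan(true dip) = tan 29° / sin 25° = 1.3116
δ = arctan(1.3116) = 52.68°

52.7°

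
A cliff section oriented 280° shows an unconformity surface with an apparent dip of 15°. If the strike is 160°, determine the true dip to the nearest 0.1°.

17.2°

β = acute angle between strike 160° and section 280° = 60°.
tan δ = tan α / sin β = tan 15° / sin 60° = 0.2679 / 0.8660 = 0.3094
true dip = arctan 0.3094 = 17.19°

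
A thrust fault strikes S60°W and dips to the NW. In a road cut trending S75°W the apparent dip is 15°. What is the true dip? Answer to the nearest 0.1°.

46.0°

β = acute angle between strike S60°W and section S75°W = 15°.
tan δ = tan α / sin β = tan 15° / sin 15° = 0.2679 / 0.2588 = 1.0353
true dip = arctan 1.0353 = 45.99°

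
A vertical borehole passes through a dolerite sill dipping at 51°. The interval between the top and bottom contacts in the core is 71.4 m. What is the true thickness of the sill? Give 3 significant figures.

True thickness t = h · cos(dip) = 71.4 × cos 51°
t = 71.4 × 0.6293 = 44.933 m

44.9 m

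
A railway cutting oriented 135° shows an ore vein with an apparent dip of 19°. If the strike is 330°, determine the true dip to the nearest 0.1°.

β = acute angle between strike 330° and section 135° = 15°.
tan(true dip) = tan 19° / sin 15° = 1.3304
δ = arctan(1.3304) = 53.07°

53.1°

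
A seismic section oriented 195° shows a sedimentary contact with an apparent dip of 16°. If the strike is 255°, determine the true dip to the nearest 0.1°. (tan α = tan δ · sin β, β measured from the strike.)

18.3°

The section is 60° from the strike.
tan(true dip) = tan 16° / sin 60° = 0.3311
δ = arctan(0.3311) = 18.32°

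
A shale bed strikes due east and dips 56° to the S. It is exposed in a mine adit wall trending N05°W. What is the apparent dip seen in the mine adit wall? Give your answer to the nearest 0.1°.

The strike is due east and the section trends N05°W; the acute angle between them is β = 85°.
tan(apparent dip) = tan 56° · sin 85° = 1.4769
α = arctan(1.4769) = 55.90°

55.9°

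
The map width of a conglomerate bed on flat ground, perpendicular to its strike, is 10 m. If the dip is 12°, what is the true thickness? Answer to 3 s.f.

True thickness t = w · sin(dip) = 10 × sin 12°
t = 10 × 0.2079 = 2.079 m

2.08 m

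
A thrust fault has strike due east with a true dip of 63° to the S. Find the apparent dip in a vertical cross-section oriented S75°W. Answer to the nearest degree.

27°

The strike is due east and the section trends S75°W; the acute angle between them is β = 15°.
tan α = tan 63° × sin 15° = 1.9626 × 0.2588 = 0.5080
α = arctan(0.5080) = 26.93°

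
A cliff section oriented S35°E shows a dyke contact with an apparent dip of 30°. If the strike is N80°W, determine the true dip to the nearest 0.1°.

39.2°

β = acute angle between strike N80°W and section S35°E = 45°.
tan(true dip) = tan 30° / sin 45° = 0.8165
δ = arctan(0.8165) = 39.23°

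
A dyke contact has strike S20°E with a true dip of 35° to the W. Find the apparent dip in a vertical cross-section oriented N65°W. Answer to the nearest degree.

26°

The strike is S20°E and the section trends N65°W; the acute angle between them is β = 45°.
tan(apparent dip) = tan 35° · sin 45° = 0.4951
apparent dip = arctan 0.4951 = 26.34°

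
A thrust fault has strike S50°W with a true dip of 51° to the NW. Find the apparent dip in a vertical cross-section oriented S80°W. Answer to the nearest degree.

The section lies 30° from the strike.
tan α = tan 51° × sin 30° = 1.2349 × 0.5000 = 0.6174
α = arctan(0.6174) = 31.69°

32°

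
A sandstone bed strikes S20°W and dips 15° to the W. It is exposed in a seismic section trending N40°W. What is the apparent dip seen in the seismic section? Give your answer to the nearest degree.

13°

The strike is S20°W and the section trends N40°W; the acute angle between them is β = 60°.
tan α = tan 15° × sin 60° = 0.2679 × 0.8660 = 0.2321
apparent dip = arctan 0.2321 = 13.06°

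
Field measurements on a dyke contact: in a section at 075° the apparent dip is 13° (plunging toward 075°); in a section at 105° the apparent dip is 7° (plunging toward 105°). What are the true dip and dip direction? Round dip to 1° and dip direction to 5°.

true dip 16°, dip direction 040°

The two traces are lines in the plane: v₁ = (sin 75°·cos 13°, cos 75°·cos 13°, −sin 13°), v₂ = (sin 105°·cos 7°, cos 105°·cos 7°, −sin 7°).
The plane normal is n = v₁ × v₂ ∝ (0.089, 0.101, 0.484).
tan δ = √(n_x²+n_y²)/n_z = 0.134/0.484, so δ = 15.5°.
The horizontal component of n points toward azimuth atan2(n_x, n_y) = 41°, the dip direction.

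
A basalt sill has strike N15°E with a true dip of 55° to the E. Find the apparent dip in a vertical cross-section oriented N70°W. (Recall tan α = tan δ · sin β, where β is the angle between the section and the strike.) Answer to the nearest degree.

The strike is N15°E and the section trends N70°W; the acute angle between them is β = 85°.
tan(apparent dip) = tan 55° · sin 85° = 1.4227
α = arctan(1.4227) = 54.90°

55°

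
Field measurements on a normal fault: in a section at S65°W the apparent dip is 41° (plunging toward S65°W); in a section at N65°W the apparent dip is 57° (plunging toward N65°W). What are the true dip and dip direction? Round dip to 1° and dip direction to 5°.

Represent each trace as a vector plunging at its apparent dip toward its trend (east-north-up frame): v₁ = (-0.684, -0.319, -0.656), v₂ = (-0.494, 0.230, -0.839).
n = v₁ × v₂ = (-0.419, 0.250, 0.315) (taken with n_z > 0).
True dip = arccos(n_z / |n|) = arccos(0.5427) = 57.1°.
Dip direction = azimuth of (n_x, n_y) = atan2(-0.419, 0.250) = 301°.

true dip 57°, dip direction 300°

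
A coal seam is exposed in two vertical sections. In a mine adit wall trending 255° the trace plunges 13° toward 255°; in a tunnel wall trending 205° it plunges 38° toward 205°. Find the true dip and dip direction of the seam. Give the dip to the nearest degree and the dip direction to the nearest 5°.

Represent each trace as a vector plunging at its apparent dip toward its trend (east-north-up frame): v₁ = (-0.941, -0.252, -0.225), v₂ = (-0.333, -0.714, -0.616).
n = v₁ × v₂ = (-0.005, -0.505, 0.588) (taken with n_z > 0).
True dip = arccos(n_z / |n|) = arccos(0.7590) = 40.6°.
Dip direction = azimuth of (n_x, n_y) = atan2(-0.005, -0.505) = 181°.

true dip 41°, dip direction 180°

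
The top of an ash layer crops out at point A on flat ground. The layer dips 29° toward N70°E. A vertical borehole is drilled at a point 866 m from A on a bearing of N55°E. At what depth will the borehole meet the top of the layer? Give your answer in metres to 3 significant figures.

The hole lies 15° from the dip direction, so the down-dip offset is 866 × cos 15° = 836.49 m.
Depth = down-dip offset × tan(dip) = 836.49 × tan 29° = 836.49 × 0.5543
Depth = 463.67 m

464 m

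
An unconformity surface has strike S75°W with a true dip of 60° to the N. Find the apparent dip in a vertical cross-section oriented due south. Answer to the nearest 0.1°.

The strike is S75°W and the section trends due south; the acute angle between them is β = 75°.
tan α = tan 60° × sin 75° = 1.7321 × 0.9659 = 1.6730
apparent dip = arctan 1.6730 = 59.13°

59.1°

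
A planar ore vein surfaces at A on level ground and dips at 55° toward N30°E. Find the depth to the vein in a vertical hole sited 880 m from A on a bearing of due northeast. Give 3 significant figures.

The hole lies 15° from the dip direction, so the down-dip offset is 880 × cos 15° = 850.01 m.
Depth = down-dip offset × tan(dip) = 850.01 × tan 55° = 850.01 × 1.4281
Depth = 1213.95 m

1210 m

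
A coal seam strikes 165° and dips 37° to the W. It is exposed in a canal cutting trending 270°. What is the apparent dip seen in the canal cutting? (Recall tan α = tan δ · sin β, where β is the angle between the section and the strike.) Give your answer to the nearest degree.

36°

The section lies 75° from the strike.
tan(apparent dip) = tan 37° · sin 75° = 0.7279
α = arctan(0.7279) = 36.05°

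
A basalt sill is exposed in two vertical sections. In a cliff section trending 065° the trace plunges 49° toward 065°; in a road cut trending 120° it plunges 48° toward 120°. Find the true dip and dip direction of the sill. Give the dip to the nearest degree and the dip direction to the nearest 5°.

true dip 52°, dip direction 090°

The two traces are lines in the plane: v₁ = (sin 65°·cos 49°, cos 65°·cos 49°, −sin 49°), v₂ = (sin 120°·cos 48°, cos 120°·cos 48°, −sin 48°).
The plane normal is n = v₁ × v₂ ∝ (0.459, -0.005, 0.360).
Dip δ = arctan(|n_h|/n_z) = arctan(0.459/0.360) = 51.9°.
The horizontal component of n points toward azimuth atan2(n_x, n_y) = 91°, the dip direction.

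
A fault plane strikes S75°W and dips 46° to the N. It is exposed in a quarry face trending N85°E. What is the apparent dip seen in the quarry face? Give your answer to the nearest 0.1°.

10.2°

The section lies 10° from the strike.
tan α = tan 46° × sin 10° = 1.0355 × 0.1736 = 0.1798
α = arctan(0.1798) = 10.19°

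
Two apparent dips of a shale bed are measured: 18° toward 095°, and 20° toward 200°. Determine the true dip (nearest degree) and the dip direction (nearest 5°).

true dip 30°, dip direction 150°

Each apparent-dip line lies in the plane. As unit vectors (x east, y north, z up), v₁ plunges 18°→095° and v₂ plunges 20°→200°.
The plane normal is n = v₁ × v₂ ∝ (0.245, -0.423, 0.863).
Dip δ = arctan(|n_h|/n_z) = arctan(0.489/0.863) = 29.5°.
Dip direction = atan2(0.245, -0.423) = 150° (azimuth of n's horizontal projection).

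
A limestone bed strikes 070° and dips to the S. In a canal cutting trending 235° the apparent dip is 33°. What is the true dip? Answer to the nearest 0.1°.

The section is 15° from the strike.
tan δ = tan α / sin β = tan 33° / sin 15° = 0.6494 / 0.2588 = 2.5091
δ = arctan(2.5091) = 68.27°

68.3°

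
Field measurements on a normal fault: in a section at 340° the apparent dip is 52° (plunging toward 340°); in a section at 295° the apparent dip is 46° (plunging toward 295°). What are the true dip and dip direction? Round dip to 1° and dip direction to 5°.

true dip 52°, dip direction 330°

The two traces are lines in the plane: v₁ = (sin 340°·cos 52°, cos 340°·cos 52°, −sin 52°), v₂ = (sin 295°·cos 46°, cos 295°·cos 46°, −sin 46°).
Cross product v₁ × v₂ gives the pole to the plane: n ∝ (-0.185, 0.345, 0.302).
tan δ = √(n_x²+n_y²)/n_z = 0.391/0.302, so δ = 52.3°.
The horizontal component of n points toward azimuth atan2(n_x, n_y) = 332°, the dip direction.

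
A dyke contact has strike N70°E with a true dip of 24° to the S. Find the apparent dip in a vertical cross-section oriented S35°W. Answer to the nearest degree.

14°

The section lies 35° from the strike.
tan α = tan 24° × sin 35° = 0.4452 × 0.5736 = 0.2554
α = arctan(0.2554) = 14.33°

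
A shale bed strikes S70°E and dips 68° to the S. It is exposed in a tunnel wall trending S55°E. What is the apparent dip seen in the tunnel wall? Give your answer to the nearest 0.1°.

The section lies 15° from the strike.
tan(apparent dip) = tan 68° · sin 15° = 0.6406
α = arctan(0.6406) = 32.64°

32.6°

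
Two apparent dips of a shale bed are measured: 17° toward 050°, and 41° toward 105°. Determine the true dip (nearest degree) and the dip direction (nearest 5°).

Each apparent-dip line lies in the plane. As unit vectors (x east, y north, z up), v₁ plunges 17°→050° and v₂ plunges 41°→105°.
Cross product v₁ × v₂ gives the pole to the plane: n ∝ (0.460, -0.267, 0.591).
Dip δ = arctan(|n_h|/n_z) = arctan(0.532/0.591) = 42.0°.
Dip direction = azimuth of (n_x, n_y) = atan2(0.460, -0.267) = 120°.

true dip 42°, dip direction 120°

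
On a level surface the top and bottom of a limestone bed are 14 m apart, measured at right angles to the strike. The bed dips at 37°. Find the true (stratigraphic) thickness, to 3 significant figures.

True thickness t = w · sin(dip) = 14 × sin 37°
t = 14 × 0.6018 = 8.425 m

8.43 m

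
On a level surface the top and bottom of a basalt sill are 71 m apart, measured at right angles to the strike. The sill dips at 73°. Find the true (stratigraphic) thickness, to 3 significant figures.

67.9 m

True thickness t = w · sin(dip) = 71 × sin 73°
t = 71 × 0.9563 = 67.898 m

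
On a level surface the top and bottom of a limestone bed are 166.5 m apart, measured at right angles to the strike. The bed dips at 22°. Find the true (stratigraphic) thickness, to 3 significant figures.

True thickness t = w · sin(dip) = 166.5 × sin 22°
t = 166.5 × 0.3746 = 62.372 m

62.4 m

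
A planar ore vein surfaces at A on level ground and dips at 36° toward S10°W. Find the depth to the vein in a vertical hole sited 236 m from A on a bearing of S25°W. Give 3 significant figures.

166 m

The hole lies 15° from the dip direction, so the down-dip offset is 236 × cos 15° = 227.96 m.
Depth = down-dip offset × tan(dip) = 227.96 × tan 36° = 227.96 × 0.7265
Depth = 165.62 m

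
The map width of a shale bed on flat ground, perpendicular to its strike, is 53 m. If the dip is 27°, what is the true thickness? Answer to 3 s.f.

True thickness t = w · sin(dip) = 53 × sin 27°
t = 53 × 0.4540 = 24.061 m

24.1 m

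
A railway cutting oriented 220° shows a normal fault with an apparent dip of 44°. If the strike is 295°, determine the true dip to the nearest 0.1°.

β = acute angle between strike 295° and section 220° = 75°.
tan δ = tan α / sin β = tan 44° / sin 75° = 0.9657 / 0.9659 = 0.9998
true dip = arctan 0.9998 = 44.99°

45.0°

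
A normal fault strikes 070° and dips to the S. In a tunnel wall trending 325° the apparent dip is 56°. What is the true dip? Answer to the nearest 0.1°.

56.9°

β = acute angle between strike 070° and section 325° = 75°.
tan(true dip) = tan 56° / sin 75° = 1.5349
δ = arctan(1.5349) = 56.91°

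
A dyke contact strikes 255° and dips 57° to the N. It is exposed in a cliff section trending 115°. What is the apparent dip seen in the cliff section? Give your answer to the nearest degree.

The strike is 255° and the section trends 115°; the acute angle between them is β = 40°.
tan α = tan 57° × sin 40° = 1.5399 × 0.6428 = 0.9898
apparent dip = arctan 0.9898 = 44.71°

45°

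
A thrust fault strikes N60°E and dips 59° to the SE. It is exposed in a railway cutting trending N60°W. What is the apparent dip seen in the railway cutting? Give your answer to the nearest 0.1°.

The strike is N60°E and the section trends N60°W; the acute angle between them is β = 60°.
tan α = tan 59° × sin 60° = 1.6643 × 0.8660 = 1.4413
α = arctan(1.4413) = 55.25°

55.2°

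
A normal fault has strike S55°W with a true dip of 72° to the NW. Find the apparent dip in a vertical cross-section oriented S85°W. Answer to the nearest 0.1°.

57.0°

Angle between strike (S55°W) and section (S85°W): β = 30°.
tan(apparent dip) = tan 72° · sin 30° = 1.5388
α = arctan(1.5388) = 56.98°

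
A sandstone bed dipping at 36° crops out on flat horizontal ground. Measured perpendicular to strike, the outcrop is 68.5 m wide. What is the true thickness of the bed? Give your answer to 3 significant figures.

True thickness t = w · sin(dip) = 68.5 × sin 36°
t = 68.5 × 0.5878 = 40.263 m

40.3 m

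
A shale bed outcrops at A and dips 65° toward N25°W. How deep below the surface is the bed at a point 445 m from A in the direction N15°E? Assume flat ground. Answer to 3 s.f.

731 m

The hole lies 40° from the dip direction, so the down-dip offset is 445 × cos 40° = 340.89 m.
Depth = down-dip offset × tan(dip) = 340.89 × tan 65° = 340.89 × 2.1445
Depth = 731.04 m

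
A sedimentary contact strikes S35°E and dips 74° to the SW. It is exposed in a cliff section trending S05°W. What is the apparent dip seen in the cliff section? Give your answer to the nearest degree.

The section lies 40° from the strike.
tan(apparent dip) = tan 74° · sin 40° = 2.2417
α = arctan(2.2417) = 65.96°

66°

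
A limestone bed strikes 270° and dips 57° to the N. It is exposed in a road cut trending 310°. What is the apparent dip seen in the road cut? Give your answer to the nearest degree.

45°

Angle between strike (270°) and section (310°): β = 40°.
tan(apparent dip) = tan 57° · sin 40° = 0.9898
apparent dip = arctan 0.9898 = 44.71°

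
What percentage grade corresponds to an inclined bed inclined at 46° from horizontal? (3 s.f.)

104%

grade % = 100 × tan 46° = 100 × 1.0355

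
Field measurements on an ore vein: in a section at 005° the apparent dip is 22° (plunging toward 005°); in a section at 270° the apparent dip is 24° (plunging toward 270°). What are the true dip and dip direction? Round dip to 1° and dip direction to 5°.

Each apparent-dip line lies in the plane. As unit vectors (x east, y north, z up), v₁ plunges 22°→005° and v₂ plunges 24°→270°.
Cross product v₁ × v₂ gives the pole to the plane: n ∝ (-0.376, 0.375, 0.844).
tan δ = √(n_x²+n_y²)/n_z = 0.531/0.844, so δ = 32.2°.
Dip direction = azimuth of (n_x, n_y) = atan2(-0.376, 0.375) = 315°.

true dip 32°, dip direction 315°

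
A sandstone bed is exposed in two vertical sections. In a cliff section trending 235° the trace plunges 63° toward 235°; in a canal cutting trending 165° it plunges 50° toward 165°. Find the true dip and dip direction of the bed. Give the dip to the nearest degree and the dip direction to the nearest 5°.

true dip 64°, dip direction 220°

Represent each trace as a vector plunging at its apparent dip toward its trend (east-north-up frame): v₁ = (-0.372, -0.260, -0.891), v₂ = (0.166, -0.621, -0.766).
n = v₁ × v₂ = (-0.354, -0.433, 0.274) (taken with n_z > 0).
True dip = arccos(n_z / |n|) = arccos(0.4403) = 63.9°.
The horizontal component of n points toward azimuth atan2(n_x, n_y) = 219°, the dip direction.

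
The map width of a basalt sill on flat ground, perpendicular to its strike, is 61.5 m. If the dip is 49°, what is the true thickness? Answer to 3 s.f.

True thickness t = w · sin(dip) = 61.5 × sin 49°
t = 61.5 × 0.7547 = 46.415 m

46.4 m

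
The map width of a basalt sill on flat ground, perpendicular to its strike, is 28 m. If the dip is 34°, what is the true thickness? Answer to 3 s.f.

True thickness t = w · sin(dip) = 28 × sin 34°
t = 28 × 0.5592 = 15.657 m

15.7 m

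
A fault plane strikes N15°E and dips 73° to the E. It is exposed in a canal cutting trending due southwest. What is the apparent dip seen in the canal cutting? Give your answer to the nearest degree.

59°

The strike is N15°E and the section trends due southwest; the acute angle between them is β = 30°.
tan(apparent dip) = tan 73° · sin 30° = 1.6354
apparent dip = arctan 1.6354 = 58.56°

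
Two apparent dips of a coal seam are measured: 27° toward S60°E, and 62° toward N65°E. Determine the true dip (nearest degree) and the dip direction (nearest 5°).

The two traces are lines in the plane: v₁ = (sin 120°·cos 27°, cos 120°·cos 27°, −sin 27°), v₂ = (sin 65°·cos 62°, cos 65°·cos 62°, −sin 62°).
n = v₁ × v₂ = (0.483, 0.488, 0.343) (taken with n_z > 0).
Dip δ = arctan(|n_h|/n_z) = arctan(0.687/0.343) = 63.5°.
The horizontal component of n points toward azimuth atan2(n_x, n_y) = 45°, the dip direction.

true dip 63°, dip direction 045°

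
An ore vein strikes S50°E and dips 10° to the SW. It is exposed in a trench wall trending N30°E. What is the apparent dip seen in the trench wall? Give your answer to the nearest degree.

10°

The section lies 80° from the strike.
tan α = tan 10° × sin 80° = 0.1763 × 0.9848 = 0.1736
apparent dip = arctan 0.1736 = 9.85°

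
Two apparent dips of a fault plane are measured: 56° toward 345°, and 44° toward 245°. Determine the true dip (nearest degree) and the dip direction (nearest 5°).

Each apparent-dip line lies in the plane. As unit vectors (x east, y north, z up), v₁ plunges 56°→345° and v₂ plunges 44°→245°.
Cross product v₁ × v₂ gives the pole to the plane: n ∝ (-0.627, 0.440, 0.396).
Dip δ = arctan(|n_h|/n_z) = arctan(0.766/0.396) = 62.7°.
The horizontal component of n points toward azimuth atan2(n_x, n_y) = 305°, the dip direction.

true dip 63°, dip direction 305°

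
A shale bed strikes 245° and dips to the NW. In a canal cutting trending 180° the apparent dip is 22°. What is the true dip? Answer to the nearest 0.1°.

24.0°

β = acute angle between strike 245° and section 180° = 65°.
tan δ = tan α / sin β = tan 22° / sin 65° = 0.4040 / 0.9063 = 0.4458
true dip = arctan 0.4458 = 24.03°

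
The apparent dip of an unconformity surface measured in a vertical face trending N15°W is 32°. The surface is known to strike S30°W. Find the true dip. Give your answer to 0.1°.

41.5°

The section is 45° from the strike.
tan(true dip) = tan 32° / sin 45° = 0.8837
δ = arctan(0.8837) = 41.47°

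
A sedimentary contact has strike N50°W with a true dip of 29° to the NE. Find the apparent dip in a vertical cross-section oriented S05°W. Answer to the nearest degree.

24°

The strike is N50°W and the section trends S05°W; the acute angle between them is β = 55°.
tan(apparent dip) = tan 29° · sin 55° = 0.4541
apparent dip = arctan 0.4541 = 24.42°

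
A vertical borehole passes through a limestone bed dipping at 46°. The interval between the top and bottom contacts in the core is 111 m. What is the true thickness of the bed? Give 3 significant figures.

77.1 m

True thickness t = h · cos(dip) = 111 × cos 46°
t = 111 × 0.6947 = 77.107 m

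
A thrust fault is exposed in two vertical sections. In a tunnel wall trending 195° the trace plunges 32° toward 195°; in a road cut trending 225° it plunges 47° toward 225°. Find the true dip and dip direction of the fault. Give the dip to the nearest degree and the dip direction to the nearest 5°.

Each apparent-dip line lies in the plane. As unit vectors (x east, y north, z up), v₁ plunges 32°→195° and v₂ plunges 47°→225°.
n = v₁ × v₂ = (-0.344, -0.095, 0.289) (taken with n_z > 0).
Dip δ = arctan(|n_h|/n_z) = arctan(0.356/0.289) = 50.9°.
The horizontal component of n points toward azimuth atan2(n_x, n_y) = 255°, the dip direction.

true dip 51°, dip direction 255°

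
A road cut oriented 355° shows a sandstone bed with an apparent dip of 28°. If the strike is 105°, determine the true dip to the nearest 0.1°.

β = acute angle between strike 105° and section 355° = 70°.
tan δ = tan α / sin β = tan 28° / sin 70° = 0.5317 / 0.9397 = 0.5658
δ = arctan(0.5658) = 29.50°

29.5°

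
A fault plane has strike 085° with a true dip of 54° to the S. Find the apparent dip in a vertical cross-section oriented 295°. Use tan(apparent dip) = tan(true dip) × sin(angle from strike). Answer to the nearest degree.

35°

The section lies 30° from the strike.
tan(apparent dip) = tan 54° · sin 30° = 0.6882
apparent dip = arctan 0.6882 = 34.54°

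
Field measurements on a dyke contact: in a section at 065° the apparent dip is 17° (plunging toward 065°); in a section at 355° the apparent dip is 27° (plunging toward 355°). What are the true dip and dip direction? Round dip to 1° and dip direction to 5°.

true dip 28°, dip direction 010°

Each apparent-dip line lies in the plane. As unit vectors (x east, y north, z up), v₁ plunges 17°→065° and v₂ plunges 27°→355°.
Cross product v₁ × v₂ gives the pole to the plane: n ∝ (0.076, 0.416, 0.801).
Dip δ = arctan(|n_h|/n_z) = arctan(0.423/0.801) = 27.9°.
Dip direction = atan2(0.076, 0.416) = 10° (azimuth of n's horizontal projection).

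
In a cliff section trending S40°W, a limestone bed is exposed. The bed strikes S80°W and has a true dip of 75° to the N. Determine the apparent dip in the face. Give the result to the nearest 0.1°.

The section lies 40° from the strike.
tan(apparent dip) = tan 75° · sin 40° = 2.3989
apparent dip = arctan 2.3989 = 67.37°

67.4°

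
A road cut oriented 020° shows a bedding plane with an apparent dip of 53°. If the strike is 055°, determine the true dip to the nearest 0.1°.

β = acute angle between strike 055° and section 020° = 35°.
tan(true dip) = tan 53° / sin 35° = 2.3136
δ = arctan(2.3136) = 66.62°

66.6°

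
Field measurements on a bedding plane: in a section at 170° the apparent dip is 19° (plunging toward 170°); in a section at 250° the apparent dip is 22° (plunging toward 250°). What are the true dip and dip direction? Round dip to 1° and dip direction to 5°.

The two traces are lines in the plane: v₁ = (sin 170°·cos 19°, cos 170°·cos 19°, −sin 19°), v₂ = (sin 250°·cos 22°, cos 250°·cos 22°, −sin 22°).
The plane normal is n = v₁ × v₂ ∝ (-0.246, -0.345, 0.863).
tan δ = √(n_x²+n_y²)/n_z = 0.424/0.863, so δ = 26.1°.
Dip direction = azimuth of (n_x, n_y) = atan2(-0.246, -0.345) = 215°.

true dip 26°, dip direction 215°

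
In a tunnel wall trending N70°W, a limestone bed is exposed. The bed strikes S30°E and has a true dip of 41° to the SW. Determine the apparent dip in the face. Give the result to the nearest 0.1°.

29.2°

Angle between strike (S30°E) and section (N70°W): β = 40°.
tan α = tan 41° × sin 40° = 0.8693 × 0.6428 = 0.5588
apparent dip = arctan 0.5588 = 29.20°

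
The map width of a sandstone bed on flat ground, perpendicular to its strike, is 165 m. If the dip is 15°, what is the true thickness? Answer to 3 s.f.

42.7 m

True thickness t = w · sin(dip) = 165 × sin 15°
t = 165 × 0.2588 = 42.705 m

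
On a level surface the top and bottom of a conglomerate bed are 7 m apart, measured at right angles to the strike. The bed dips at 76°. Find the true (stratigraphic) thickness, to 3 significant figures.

6.79 m

True thickness t = w · sin(dip) = 7 × sin 76°
t = 7 × 0.9703 = 6.792 m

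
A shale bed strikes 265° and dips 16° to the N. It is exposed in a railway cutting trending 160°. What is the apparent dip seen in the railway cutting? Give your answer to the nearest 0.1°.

15.5°

The strike is 265° and the section trends 160°; the acute angle between them is β = 75°.
tan α = tan 16° × sin 75° = 0.2867 × 0.9659 = 0.2770
apparent dip = arctan 0.2770 = 15.48°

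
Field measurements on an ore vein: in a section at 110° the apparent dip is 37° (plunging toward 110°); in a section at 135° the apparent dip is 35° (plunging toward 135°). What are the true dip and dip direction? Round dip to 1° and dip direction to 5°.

true dip 37°, dip direction 115°

Each apparent-dip line lies in the plane. As unit vectors (x east, y north, z up), v₁ plunges 37°→110° and v₂ plunges 35°→135°.
n = v₁ × v₂ = (0.192, -0.082, 0.276) (taken with n_z > 0).
Dip δ = arctan(|n_h|/n_z) = arctan(0.209/0.276) = 37.0°.
Dip direction = atan2(0.192, -0.082) = 113° (azimuth of n's horizontal projection).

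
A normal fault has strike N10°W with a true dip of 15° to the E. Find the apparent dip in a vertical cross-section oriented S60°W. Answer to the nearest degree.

The strike is N10°W and the section trends S60°W; the acute angle between them is β = 70°.
tan(apparent dip) = tan 15° · sin 70° = 0.2518
apparent dip = arctan 0.2518 = 14.13°

14°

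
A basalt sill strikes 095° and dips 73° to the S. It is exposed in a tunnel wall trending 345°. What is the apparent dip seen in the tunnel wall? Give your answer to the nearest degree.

72°

The section lies 70° from the strike.
tan α = tan 73° × sin 70° = 3.2709 × 0.9397 = 3.0736
apparent dip = arctan 3.0736 = 71.98°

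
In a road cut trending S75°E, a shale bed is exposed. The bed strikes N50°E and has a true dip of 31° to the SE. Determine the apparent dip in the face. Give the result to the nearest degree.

26°

The section lies 55° from the strike.
tan α = tan 31° × sin 55° = 0.6009 × 0.8192 = 0.4922
apparent dip = arctan 0.4922 = 26.21°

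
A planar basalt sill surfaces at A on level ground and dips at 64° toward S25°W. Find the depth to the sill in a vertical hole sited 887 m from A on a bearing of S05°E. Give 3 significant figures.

1570 m

The hole lies 30° from the dip direction, so the down-dip offset is 887 × cos 30° = 768.16 m.
Depth = down-dip offset × tan(dip) = 768.16 × tan 64° = 768.16 × 2.0503
Depth = 1574.97 m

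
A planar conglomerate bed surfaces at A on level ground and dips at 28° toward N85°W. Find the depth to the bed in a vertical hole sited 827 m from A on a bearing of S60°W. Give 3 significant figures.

The hole lies 35° from the dip direction, so the down-dip offset is 827 × cos 35° = 677.44 m.
Depth = down-dip offset × tan(dip) = 677.44 × tan 28° = 677.44 × 0.5317
Depth = 360.20 m

360 m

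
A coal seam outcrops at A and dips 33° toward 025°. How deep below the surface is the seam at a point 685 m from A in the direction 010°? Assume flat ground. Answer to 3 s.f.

The hole lies 15° from the dip direction, so the down-dip offset is 685 × cos 15° = 661.66 m.
Depth = down-dip offset × tan(dip) = 661.66 × tan 33° = 661.66 × 0.6494
Depth = 429.69 m

430 m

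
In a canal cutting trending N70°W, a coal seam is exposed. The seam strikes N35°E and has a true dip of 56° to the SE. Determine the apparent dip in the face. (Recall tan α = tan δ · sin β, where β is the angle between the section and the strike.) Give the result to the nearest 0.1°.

The strike is N35°E and the section trends N70°W; the acute angle between them is β = 75°.
tan(apparent dip) = tan 56° · sin 75° = 1.4320
apparent dip = arctan 1.4320 = 55.07°

55.1°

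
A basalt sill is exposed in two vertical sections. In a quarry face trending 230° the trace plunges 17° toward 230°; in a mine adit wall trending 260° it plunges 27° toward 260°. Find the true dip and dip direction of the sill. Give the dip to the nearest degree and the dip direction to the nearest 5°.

true dip 30°, dip direction 290°

The two traces are lines in the plane: v₁ = (sin 230°·cos 17°, cos 230°·cos 17°, −sin 17°), v₂ = (sin 260°·cos 27°, cos 260°·cos 27°, −sin 27°).
Cross product v₁ × v₂ gives the pole to the plane: n ∝ (-0.234, 0.076, 0.426).
tan δ = √(n_x²+n_y²)/n_z = 0.246/0.426, so δ = 30.0°.
Dip direction = azimuth of (n_x, n_y) = atan2(-0.234, 0.076) = 288°.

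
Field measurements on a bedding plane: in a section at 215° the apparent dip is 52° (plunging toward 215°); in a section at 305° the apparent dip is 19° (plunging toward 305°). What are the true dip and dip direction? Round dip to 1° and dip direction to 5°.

true dip 53°, dip direction 230°

Each apparent-dip line lies in the plane. As unit vectors (x east, y north, z up), v₁ plunges 52°→215° and v₂ plunges 19°→305°.
n = v₁ × v₂ = (-0.592, -0.495, 0.582) (taken with n_z > 0).
True dip = arccos(n_z / |n|) = arccos(0.6023) = 53.0°.
Dip direction = azimuth of (n_x, n_y) = atan2(-0.592, -0.495) = 230°.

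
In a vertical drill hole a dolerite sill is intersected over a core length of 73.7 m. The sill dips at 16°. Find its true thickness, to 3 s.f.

70.8 m

True thickness t = h · cos(dip) = 73.7 × cos 16°
t = 73.7 × 0.9613 = 70.845 m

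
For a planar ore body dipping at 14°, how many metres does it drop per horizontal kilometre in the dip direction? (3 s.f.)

drop per km = 1000 × tan 14° = 1000 × 0.2493

249 m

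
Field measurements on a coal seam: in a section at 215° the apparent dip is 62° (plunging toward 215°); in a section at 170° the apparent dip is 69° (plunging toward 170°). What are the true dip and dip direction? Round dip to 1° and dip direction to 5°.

Each apparent-dip line lies in the plane. As unit vectors (x east, y north, z up), v₁ plunges 62°→215° and v₂ plunges 69°→170°.
n = v₁ × v₂ = (0.047, -0.306, 0.119) (taken with n_z > 0).
Dip δ = arctan(|n_h|/n_z) = arctan(0.310/0.119) = 69.0°.
The horizontal component of n points toward azimuth atan2(n_x, n_y) = 171°, the dip direction.

true dip 69°, dip direction 170°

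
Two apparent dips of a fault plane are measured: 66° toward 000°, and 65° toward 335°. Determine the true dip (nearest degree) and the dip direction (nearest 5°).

The two traces are lines in the plane: v₁ = (sin 0°·cos 66°, cos 0°·cos 66°, −sin 66°), v₂ = (sin 335°·cos 65°, cos 335°·cos 65°, −sin 65°).
n = v₁ × v₂ = (-0.019, 0.163, 0.073) (taken with n_z > 0).
True dip = arccos(n_z / |n|) = arccos(0.4045) = 66.1°.
Dip direction = azimuth of (n_x, n_y) = atan2(-0.019, 0.163) = 353°.

true dip 66°, dip direction 355°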